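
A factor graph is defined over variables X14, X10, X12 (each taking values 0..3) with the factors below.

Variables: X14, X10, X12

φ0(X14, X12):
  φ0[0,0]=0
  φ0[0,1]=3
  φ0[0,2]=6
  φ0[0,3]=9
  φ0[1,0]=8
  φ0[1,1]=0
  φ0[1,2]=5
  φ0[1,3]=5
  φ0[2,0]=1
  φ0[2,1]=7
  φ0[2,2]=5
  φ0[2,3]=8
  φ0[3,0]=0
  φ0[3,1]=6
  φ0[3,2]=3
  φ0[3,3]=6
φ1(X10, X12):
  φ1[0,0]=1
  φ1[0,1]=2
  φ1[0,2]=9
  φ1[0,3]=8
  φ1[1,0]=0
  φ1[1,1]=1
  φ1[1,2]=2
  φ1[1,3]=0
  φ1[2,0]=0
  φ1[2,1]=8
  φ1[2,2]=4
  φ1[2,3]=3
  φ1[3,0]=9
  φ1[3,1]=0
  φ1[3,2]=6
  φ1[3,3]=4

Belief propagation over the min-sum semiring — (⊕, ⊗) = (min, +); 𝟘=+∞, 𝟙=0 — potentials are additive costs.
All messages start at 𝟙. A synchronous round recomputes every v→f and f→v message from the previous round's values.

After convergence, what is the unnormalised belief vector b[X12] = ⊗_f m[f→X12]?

init: all messages = 𝟙 over 4 values
r1 m[φ0→X14] = [0, 0, 1, 0]
r1 m[φ0→X12] = [0, 0, 3, 5]
r1 m[φ1→X10] = [1, 0, 0, 0]
r1 m[φ1→X12] = [0, 0, 2, 0]
r1 m[X14→φ0] = [0, 0, 0, 0]
r1 m[X10→φ1] = [0, 0, 0, 0]
r1 m[X12→φ0] = [0, 0, 0, 0]
r1 m[X12→φ1] = [0, 0, 0, 0]
r2 m[φ0→X14] = [0, 0, 1, 0]
r2 m[φ0→X12] = [0, 0, 3, 5]
r2 m[φ1→X10] = [1, 0, 0, 0]
r2 m[φ1→X12] = [0, 0, 2, 0]
r2 m[X14→φ0] = [0, 0, 0, 0]
r2 m[X10→φ1] = [0, 0, 0, 0]
r2 m[X12→φ0] = [0, 0, 2, 0]
r2 m[X12→φ1] = [0, 0, 3, 5]
r3 m[φ0→X14] = [0, 0, 1, 0]
r3 m[φ0→X12] = [0, 0, 3, 5]
r3 m[φ1→X10] = [1, 0, 0, 0]
r3 m[φ1→X12] = [0, 0, 2, 0]
r3 m[X14→φ0] = [0, 0, 0, 0]
r3 m[X10→φ1] = [0, 0, 0, 0]
r3 m[X12→φ0] = [0, 0, 2, 0]
r3 m[X12→φ1] = [0, 0, 3, 5]
fixed point reached at round 3
b[X12] = ⊗ incoming = [0, 0, 5, 5]

b[X12] = [0, 0, 5, 5]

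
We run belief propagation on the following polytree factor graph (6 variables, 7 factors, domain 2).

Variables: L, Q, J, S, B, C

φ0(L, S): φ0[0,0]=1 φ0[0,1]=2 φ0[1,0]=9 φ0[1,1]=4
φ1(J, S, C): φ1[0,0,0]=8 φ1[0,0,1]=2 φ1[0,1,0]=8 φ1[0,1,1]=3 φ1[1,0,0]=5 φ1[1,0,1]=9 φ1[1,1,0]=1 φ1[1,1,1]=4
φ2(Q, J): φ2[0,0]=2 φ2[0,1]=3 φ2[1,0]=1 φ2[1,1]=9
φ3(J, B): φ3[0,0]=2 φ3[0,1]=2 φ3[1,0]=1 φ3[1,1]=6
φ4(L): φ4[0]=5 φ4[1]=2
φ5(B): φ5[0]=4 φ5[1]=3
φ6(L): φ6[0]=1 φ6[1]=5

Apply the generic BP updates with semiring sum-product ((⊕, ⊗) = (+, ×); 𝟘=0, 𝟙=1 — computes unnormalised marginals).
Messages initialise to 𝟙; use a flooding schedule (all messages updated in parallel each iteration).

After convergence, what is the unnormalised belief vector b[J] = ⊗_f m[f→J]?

init: all messages = 𝟙 over 2 values
r1 m[φ0→L] = [3, 13]
r1 m[φ0→S] = [10, 6]
r1 m[φ1→J] = [21, 19]
r1 m[φ1→S] = [24, 16]
r1 m[φ1→C] = [22, 18]
r1 m[φ2→Q] = [5, 10]
r1 m[φ2→J] = [3, 12]
r1 m[φ3→J] = [4, 7]
r1 m[φ3→B] = [3, 8]
r1 m[φ4→L] = [5, 2]
r1 m[φ5→B] = [4, 3]
r1 m[φ6→L] = [1, 5]
r1 m[L→φ0] = [1, 1]
r1 m[L→φ4] = [1, 1]
r1 m[L→φ6] = [1, 1]
r1 m[Q→φ2] = [1, 1]
r1 m[J→φ1] = [1, 1]
r1 m[J→φ2] = [1, 1]
r1 m[J→φ3] = [1, 1]
r1 m[S→φ0] = [1, 1]
r1 m[S→φ1] = [1, 1]
r1 m[B→φ3] = [1, 1]
r1 m[B→φ5] = [1, 1]
r1 m[C→φ1] = [1, 1]
r2 m[φ0→L] = [3, 13]
r2 m[φ0→S] = [10, 6]
r2 m[φ1→J] = [21, 19]
r2 m[φ1→S] = [24, 16]
r2 m[φ1→C] = [22, 18]
r2 m[φ2→Q] = [5, 10]
r2 m[φ2→J] = [3, 12]
r2 m[φ3→J] = [4, 7]
r2 m[φ3→B] = [3, 8]
r2 m[φ4→L] = [5, 2]
r2 m[φ5→B] = [4, 3]
r2 m[φ6→L] = [1, 5]
r2 m[L→φ0] = [5, 10]
r2 m[L→φ4] = [3, 65]
r2 m[L→φ6] = [15, 26]
r2 m[Q→φ2] = [1, 1]
r2 m[J→φ1] = [12, 84]
r2 m[J→φ2] = [84, 133]
r2 m[J→φ3] = [63, 228]
r2 m[S→φ0] = [24, 16]
r2 m[S→φ1] = [10, 6]
r2 m[B→φ3] = [4, 3]
r2 m[B→φ5] = [3, 8]
r2 m[C→φ1] = [1, 1]
r3 m[φ0→L] = [56, 280]
r3 m[φ0→S] = [95, 50]
r3 m[φ1→J] = [166, 170]
r3 m[φ1→S] = [1296, 552]
r3 m[φ1→C] = [6240, 10032]
r3 m[φ2→Q] = [567, 1281]
r3 m[φ2→J] = [3, 12]
r3 m[φ3→J] = [14, 22]
r3 m[φ3→B] = [354, 1494]
r3 m[φ4→L] = [5, 2]
r3 m[φ5→B] = [4, 3]
r3 m[φ6→L] = [1, 5]
r3 m[L→φ0] = [5, 10]
r3 m[L→φ4] = [3, 65]
r3 m[L→φ6] = [15, 26]
r3 m[Q→φ2] = [1, 1]
r3 m[J→φ1] = [12, 84]
r3 m[J→φ2] = [84, 133]
r3 m[J→φ3] = [63, 228]
r3 m[S→φ0] = [24, 16]
r3 m[S→φ1] = [10, 6]
r3 m[B→φ3] = [4, 3]
r3 m[B→φ5] = [3, 8]
r3 m[C→φ1] = [1, 1]
r4 m[φ0→L] = [56, 280]
r4 m[φ0→S] = [95, 50]
r4 m[φ1→J] = [166, 170]
r4 m[φ1→S] = [1296, 552]
r4 m[φ1→C] = [6240, 10032]
r4 m[φ2→Q] = [567, 1281]
r4 m[φ2→J] = [3, 12]
r4 m[φ3→J] = [14, 22]
r4 m[φ3→B] = [354, 1494]
r4 m[φ4→L] = [5, 2]
r4 m[φ5→B] = [4, 3]
r4 m[φ6→L] = [1, 5]
r4 m[L→φ0] = [5, 10]
r4 m[L→φ4] = [56, 1400]
r4 m[L→φ6] = [280, 560]
r4 m[Q→φ2] = [1, 1]
r4 m[J→φ1] = [42, 264]
r4 m[J→φ2] = [2324, 3740]
r4 m[J→φ3] = [498, 2040]
r4 m[S→φ0] = [1296, 552]
r4 m[S→φ1] = [95, 50]
r4 m[B→φ3] = [4, 3]
r4 m[B→φ5] = [354, 1494]
r4 m[C→φ1] = [1, 1]
r5 m[φ0→L] = [2400, 13872]
r5 m[φ0→S] = [95, 50]
r5 m[φ1→J] = [1500, 1580]
r5 m[φ1→S] = [4116, 1782]
r5 m[φ1→C] = [187320, 292800]
r5 m[φ2→Q] = [15868, 35984]
r5 m[φ2→J] = [3, 12]
r5 m[φ3→J] = [14, 22]
r5 m[φ3→B] = [3036, 13236]
r5 m[φ4→L] = [5, 2]
r5 m[φ5→B] = [4, 3]
r5 m[φ6→L] = [1, 5]
r5 m[L→φ0] = [5, 10]
r5 m[L→φ4] = [56, 1400]
r5 m[L→φ6] = [280, 560]
r5 m[Q→φ2] = [1, 1]
r5 m[J→φ1] = [42, 264]
r5 m[J→φ2] = [2324, 3740]
r5 m[J→φ3] = [498, 2040]
r5 m[S→φ0] = [1296, 552]
r5 m[S→φ1] = [95, 50]
r5 m[B→φ3] = [4, 3]
r5 m[B→φ5] = [354, 1494]
r5 m[C→φ1] = [1, 1]
r6 m[φ0→L] = [2400, 13872]
r6 m[φ0→S] = [95, 50]
r6 m[φ1→J] = [1500, 1580]
r6 m[φ1→S] = [4116, 1782]
r6 m[φ1→C] = [187320, 292800]
r6 m[φ2→Q] = [15868, 35984]
r6 m[φ2→J] = [3, 12]
r6 m[φ3→J] = [14, 22]
r6 m[φ3→B] = [3036, 13236]
r6 m[φ4→L] = [5, 2]
r6 m[φ5→B] = [4, 3]
r6 m[φ6→L] = [1, 5]
r6 m[L→φ0] = [5, 10]
r6 m[L→φ4] = [2400, 69360]
r6 m[L→φ6] = [12000, 27744]
r6 m[Q→φ2] = [1, 1]
r6 m[J→φ1] = [42, 264]
r6 m[J→φ2] = [21000, 34760]
r6 m[J→φ3] = [4500, 18960]
r6 m[S→φ0] = [4116, 1782]
r6 m[S→φ1] = [95, 50]
r6 m[B→φ3] = [4, 3]
r6 m[B→φ5] = [3036, 13236]
r6 m[C→φ1] = [1, 1]
r7 m[φ0→L] = [7680, 44172]
r7 m[φ0→S] = [95, 50]
r7 m[φ1→J] = [1500, 1580]
r7 m[φ1→S] = [4116, 1782]
r7 m[φ1→C] = [187320, 292800]
r7 m[φ2→Q] = [146280, 333840]
r7 m[φ2→J] = [3, 12]
r7 m[φ3→J] = [14, 22]
r7 m[φ3→B] = [27960, 122760]
r7 m[φ4→L] = [5, 2]
r7 m[φ5→B] = [4, 3]
r7 m[φ6→L] = [1, 5]
r7 m[L→φ0] = [5, 10]
r7 m[L→φ4] = [2400, 69360]
r7 m[L→φ6] = [12000, 27744]
r7 m[Q→φ2] = [1, 1]
r7 m[J→φ1] = [42, 264]
r7 m[J→φ2] = [21000, 34760]
r7 m[J→φ3] = [4500, 18960]
r7 m[S→φ0] = [4116, 1782]
r7 m[S→φ1] = [95, 50]
r7 m[B→φ3] = [4, 3]
r7 m[B→φ5] = [3036, 13236]
r7 m[C→φ1] = [1, 1]
r8 m[φ0→L] = [7680, 44172]
r8 m[φ0→S] = [95, 50]
r8 m[φ1→J] = [1500, 1580]
r8 m[φ1→S] = [4116, 1782]
r8 m[φ1→C] = [187320, 292800]
r8 m[φ2→Q] = [146280, 333840]
r8 m[φ2→J] = [3, 12]
r8 m[φ3→J] = [14, 22]
r8 m[φ3→B] = [27960, 122760]
r8 m[φ4→L] = [5, 2]
r8 m[φ5→B] = [4, 3]
r8 m[φ6→L] = [1, 5]
r8 m[L→φ0] = [5, 10]
r8 m[L→φ4] = [7680, 220860]
r8 m[L→φ6] = [38400, 88344]
r8 m[Q→φ2] = [1, 1]
r8 m[J→φ1] = [42, 264]
r8 m[J→φ2] = [21000, 34760]
r8 m[J→φ3] = [4500, 18960]
r8 m[S→φ0] = [4116, 1782]
r8 m[S→φ1] = [95, 50]
r8 m[B→φ3] = [4, 3]
r8 m[B→φ5] = [27960, 122760]
r8 m[C→φ1] = [1, 1]
r9 m[φ0→L] = [7680, 44172]
r9 m[φ0→S] = [95, 50]
r9 m[φ1→J] = [1500, 1580]
r9 m[φ1→S] = [4116, 1782]
r9 m[φ1→C] = [187320, 292800]
r9 m[φ2→Q] = [146280, 333840]
r9 m[φ2→J] = [3, 12]
r9 m[φ3→J] = [14, 22]
r9 m[φ3→B] = [27960, 122760]
r9 m[φ4→L] = [5, 2]
r9 m[φ5→B] = [4, 3]
r9 m[φ6→L] = [1, 5]
r9 m[L→φ0] = [5, 10]
r9 m[L→φ4] = [7680, 220860]
r9 m[L→φ6] = [38400, 88344]
r9 m[Q→φ2] = [1, 1]
r9 m[J→φ1] = [42, 264]
r9 m[J→φ2] = [21000, 34760]
r9 m[J→φ3] = [4500, 18960]
r9 m[S→φ0] = [4116, 1782]
r9 m[S→φ1] = [95, 50]
r9 m[B→φ3] = [4, 3]
r9 m[B→φ5] = [27960, 122760]
r9 m[C→φ1] = [1, 1]
fixed point reached at round 9
b[J] = ⊗ incoming = [63000, 417120]

b[J] = [63000, 417120]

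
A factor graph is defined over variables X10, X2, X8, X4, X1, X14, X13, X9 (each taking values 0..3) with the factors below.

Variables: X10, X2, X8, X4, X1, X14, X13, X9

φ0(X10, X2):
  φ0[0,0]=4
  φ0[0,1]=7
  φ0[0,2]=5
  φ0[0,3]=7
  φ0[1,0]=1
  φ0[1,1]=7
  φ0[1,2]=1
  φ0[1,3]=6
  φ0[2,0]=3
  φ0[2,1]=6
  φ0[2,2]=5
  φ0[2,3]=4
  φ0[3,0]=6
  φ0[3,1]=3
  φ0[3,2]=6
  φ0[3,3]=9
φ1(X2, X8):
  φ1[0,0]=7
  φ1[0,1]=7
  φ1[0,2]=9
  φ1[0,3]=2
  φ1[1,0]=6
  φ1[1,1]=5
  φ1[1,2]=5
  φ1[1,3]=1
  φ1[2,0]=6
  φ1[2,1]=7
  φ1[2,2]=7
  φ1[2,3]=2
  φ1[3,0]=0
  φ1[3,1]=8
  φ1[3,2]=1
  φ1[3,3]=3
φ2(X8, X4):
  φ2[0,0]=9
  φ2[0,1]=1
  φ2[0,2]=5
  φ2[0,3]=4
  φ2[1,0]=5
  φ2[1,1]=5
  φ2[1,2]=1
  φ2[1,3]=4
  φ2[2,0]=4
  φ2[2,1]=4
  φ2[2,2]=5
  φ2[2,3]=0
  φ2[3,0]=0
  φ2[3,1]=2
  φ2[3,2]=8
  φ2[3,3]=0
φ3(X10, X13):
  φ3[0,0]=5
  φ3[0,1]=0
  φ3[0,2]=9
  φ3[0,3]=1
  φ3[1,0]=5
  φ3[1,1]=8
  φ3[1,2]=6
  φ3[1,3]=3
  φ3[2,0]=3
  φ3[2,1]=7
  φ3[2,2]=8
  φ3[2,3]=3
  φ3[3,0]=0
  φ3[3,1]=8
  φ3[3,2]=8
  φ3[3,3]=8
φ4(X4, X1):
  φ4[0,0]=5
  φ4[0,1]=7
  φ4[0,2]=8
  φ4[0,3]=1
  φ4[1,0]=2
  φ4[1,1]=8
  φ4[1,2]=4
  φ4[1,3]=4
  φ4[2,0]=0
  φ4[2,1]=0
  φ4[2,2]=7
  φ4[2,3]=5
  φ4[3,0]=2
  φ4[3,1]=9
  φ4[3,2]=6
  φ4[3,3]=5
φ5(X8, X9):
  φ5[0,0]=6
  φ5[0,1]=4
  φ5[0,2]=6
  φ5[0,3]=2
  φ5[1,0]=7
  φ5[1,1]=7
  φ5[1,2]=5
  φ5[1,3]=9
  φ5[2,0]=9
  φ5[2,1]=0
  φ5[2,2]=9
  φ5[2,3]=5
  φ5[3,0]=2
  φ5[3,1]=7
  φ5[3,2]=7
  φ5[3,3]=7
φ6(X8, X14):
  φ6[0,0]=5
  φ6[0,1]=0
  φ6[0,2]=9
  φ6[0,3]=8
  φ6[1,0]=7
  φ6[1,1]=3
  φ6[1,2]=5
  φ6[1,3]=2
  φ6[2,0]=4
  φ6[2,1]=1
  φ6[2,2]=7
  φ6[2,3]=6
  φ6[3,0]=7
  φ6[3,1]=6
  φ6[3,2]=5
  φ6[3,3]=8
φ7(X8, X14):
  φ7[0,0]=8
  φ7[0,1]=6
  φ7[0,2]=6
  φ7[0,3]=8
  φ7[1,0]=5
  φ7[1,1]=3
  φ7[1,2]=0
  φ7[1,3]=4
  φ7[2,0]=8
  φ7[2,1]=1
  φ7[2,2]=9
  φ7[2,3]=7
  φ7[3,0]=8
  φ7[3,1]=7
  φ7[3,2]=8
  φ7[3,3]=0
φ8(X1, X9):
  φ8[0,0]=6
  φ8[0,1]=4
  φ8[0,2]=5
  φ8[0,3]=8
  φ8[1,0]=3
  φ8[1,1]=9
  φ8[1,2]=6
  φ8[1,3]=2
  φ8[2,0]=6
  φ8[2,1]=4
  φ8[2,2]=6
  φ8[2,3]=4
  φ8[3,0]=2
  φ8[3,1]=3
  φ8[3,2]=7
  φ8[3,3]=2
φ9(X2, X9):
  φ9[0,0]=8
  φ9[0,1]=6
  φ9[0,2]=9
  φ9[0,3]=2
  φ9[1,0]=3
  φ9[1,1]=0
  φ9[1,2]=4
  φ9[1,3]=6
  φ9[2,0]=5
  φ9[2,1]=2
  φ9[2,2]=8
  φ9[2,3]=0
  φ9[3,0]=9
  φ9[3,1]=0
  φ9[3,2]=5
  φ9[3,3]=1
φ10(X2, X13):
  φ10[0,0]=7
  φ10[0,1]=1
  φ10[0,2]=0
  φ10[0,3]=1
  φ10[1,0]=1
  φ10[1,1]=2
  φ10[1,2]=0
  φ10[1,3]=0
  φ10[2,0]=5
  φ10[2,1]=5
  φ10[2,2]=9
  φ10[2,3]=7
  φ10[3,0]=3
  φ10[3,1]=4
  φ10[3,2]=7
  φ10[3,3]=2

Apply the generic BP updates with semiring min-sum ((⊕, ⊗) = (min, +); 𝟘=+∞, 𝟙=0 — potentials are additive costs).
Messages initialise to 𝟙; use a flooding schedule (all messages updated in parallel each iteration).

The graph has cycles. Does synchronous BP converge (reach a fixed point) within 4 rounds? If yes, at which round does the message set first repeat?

NOT CONVERGED within 4 rounds

init: all messages = 𝟙 over 4 values
r1 m[φ0→X10] = [4, 1, 3, 3]
r1 m[φ0→X2] = [1, 3, 1, 4]
r1 m[φ1→X2] = [2, 1, 2, 0]
r1 m[φ1→X8] = [0, 5, 1, 1]
r1 m[φ2→X8] = [1, 1, 0, 0]
r1 m[φ2→X4] = [0, 1, 1, 0]
r1 m[φ3→X10] = [0, 3, 3, 0]
r1 m[φ3→X13] = [0, 0, 6, 1]
r1 m[φ4→X4] = [1, 2, 0, 2]
r1 m[φ4→X1] = [0, 0, 4, 1]
r1 m[φ5→X8] = [2, 5, 0, 2]
r1 m[φ5→X9] = [2, 0, 5, 2]
r1 m[φ6→X8] = [0, 2, 1, 5]
r1 m[φ6→X14] = [4, 0, 5, 2]
r1 m[φ7→X8] = [6, 0, 1, 0]
r1 m[φ7→X14] = [5, 1, 0, 0]
r1 m[φ8→X1] = [4, 2, 4, 2]
r1 m[φ8→X9] = [2, 3, 5, 2]
r1 m[φ9→X2] = [2, 0, 0, 0]
r1 m[φ9→X9] = [3, 0, 4, 0]
r1 m[φ10→X2] = [0, 0, 5, 2]
r1 m[φ10→X13] = [1, 1, 0, 0]
r1 m[X10→φ0] = [0, 0, 0, 0]
r1 m[X10→φ3] = [0, 0, 0, 0]
r1 m[X2→φ0] = [0, 0, 0, 0]
r1 m[X2→φ1] = [0, 0, 0, 0]
r1 m[X2→φ9] = [0, 0, 0, 0]
r1 m[X2→φ10] = [0, 0, 0, 0]
r1 m[X8→φ1] = [0, 0, 0, 0]
r1 m[X8→φ2] = [0, 0, 0, 0]
r1 m[X8→φ5] = [0, 0, 0, 0]
r1 m[X8→φ6] = [0, 0, 0, 0]
r1 m[X8→φ7] = [0, 0, 0, 0]
r1 m[X4→φ2] = [0, 0, 0, 0]
r1 m[X4→φ4] = [0, 0, 0, 0]
r1 m[X1→φ4] = [0, 0, 0, 0]
r1 m[X1→φ8] = [0, 0, 0, 0]
r1 m[X14→φ6] = [0, 0, 0, 0]
r1 m[X14→φ7] = [0, 0, 0, 0]
r1 m[X13→φ3] = [0, 0, 0, 0]
r1 m[X13→φ10] = [0, 0, 0, 0]
r1 m[X9→φ5] = [0, 0, 0, 0]
r1 m[X9→φ8] = [0, 0, 0, 0]
r1 m[X9→φ9] = [0, 0, 0, 0]
r2 m[φ0→X10] = [4, 1, 3, 3]
r2 m[φ0→X2] = [1, 3, 1, 4]
r2 m[φ1→X2] = [2, 1, 2, 0]
r2 m[φ1→X8] = [0, 5, 1, 1]
r2 m[φ2→X8] = [1, 1, 0, 0]
r2 m[φ2→X4] = [0, 1, 1, 0]
r2 m[φ3→X10] = [0, 3, 3, 0]
r2 m[φ3→X13] = [0, 0, 6, 1]
r2 m[φ4→X4] = [1, 2, 0, 2]
r2 m[φ4→X1] = [0, 0, 4, 1]
r2 m[φ5→X8] = [2, 5, 0, 2]
r2 m[φ5→X9] = [2, 0, 5, 2]
r2 m[φ6→X8] = [0, 2, 1, 5]
r2 m[φ6→X14] = [4, 0, 5, 2]
r2 m[φ7→X8] = [6, 0, 1, 0]
r2 m[φ7→X14] = [5, 1, 0, 0]
r2 m[φ8→X1] = [4, 2, 4, 2]
r2 m[φ8→X9] = [2, 3, 5, 2]
r2 m[φ9→X2] = [2, 0, 0, 0]
r2 m[φ9→X9] = [3, 0, 4, 0]
r2 m[φ10→X2] = [0, 0, 5, 2]
r2 m[φ10→X13] = [1, 1, 0, 0]
r2 m[X10→φ0] = [0, 3, 3, 0]
r2 m[X10→φ3] = [4, 1, 3, 3]
r2 m[X2→φ0] = [4, 1, 7, 2]
r2 m[X2→φ1] = [3, 3, 6, 6]
r2 m[X2→φ9] = [3, 4, 8, 6]
r2 m[X2→φ10] = [5, 4, 3, 4]
r2 m[X8→φ1] = [9, 8, 2, 7]
r2 m[X8→φ2] = [8, 12, 3, 8]
r2 m[X8→φ5] = [7, 8, 3, 6]
r2 m[X8→φ6] = [9, 11, 2, 3]
r2 m[X8→φ7] = [3, 13, 2, 8]
r2 m[X4→φ2] = [1, 2, 0, 2]
r2 m[X4→φ4] = [0, 1, 1, 0]
r2 m[X1→φ4] = [4, 2, 4, 2]
r2 m[X1→φ8] = [0, 0, 4, 1]
r2 m[X14→φ6] = [5, 1, 0, 0]
r2 m[X14→φ7] = [4, 0, 5, 2]
r2 m[X13→φ3] = [1, 1, 0, 0]
r2 m[X13→φ10] = [0, 0, 6, 1]
r2 m[X9→φ5] = [5, 3, 9, 2]
r2 m[X9→φ8] = [5, 0, 9, 2]
r2 m[X9→φ9] = [4, 3, 10, 4]
r3 m[φ0→X10] = [8, 5, 6, 4]
r3 m[φ0→X2] = [4, 3, 4, 7]
r3 m[φ1→X2] = [9, 7, 9, 3]
r3 m[φ1→X8] = [6, 8, 7, 4]
r3 m[φ2→X8] = [3, 1, 2, 1]
r3 m[φ2→X4] = [7, 7, 8, 3]
r3 m[φ3→X10] = [1, 3, 3, 1]
r3 m[φ3→X13] = [3, 4, 7, 4]
r3 m[φ4→X4] = [3, 6, 2, 6]
r3 m[φ4→X1] = [1, 1, 5, 1]
r3 m[φ5→X8] = [4, 10, 3, 7]
r3 m[φ5→X9] = [8, 3, 12, 8]
r3 m[φ6→X8] = [1, 2, 2, 5]
r3 m[φ6→X14] = [6, 3, 8, 8]
r3 m[φ7→X8] = [6, 3, 1, 2]
r3 m[φ7→X14] = [10, 3, 9, 8]
r3 m[φ8→X1] = [4, 4, 4, 3]
r3 m[φ8→X9] = [3, 4, 5, 2]
r3 m[φ9→X2] = [6, 3, 4, 3]
r3 m[φ9→X9] = [7, 4, 8, 5]
r3 m[φ10→X2] = [1, 1, 5, 3]
r3 m[φ10→X13] = [5, 6, 4, 4]
r3 m[X10→φ0] = [0, 3, 3, 0]
r3 m[X10→φ3] = [4, 1, 3, 3]
r3 m[X2→φ0] = [4, 1, 7, 2]
r3 m[X2→φ1] = [3, 3, 6, 6]
r3 m[X2→φ9] = [3, 4, 8, 6]
r3 m[X2→φ10] = [5, 4, 3, 4]
r3 m[X8→φ1] = [9, 8, 2, 7]
r3 m[X8→φ2] = [8, 12, 3, 8]
r3 m[X8→φ5] = [7, 8, 3, 6]
r3 m[X8→φ6] = [9, 11, 2, 3]
r3 m[X8→φ7] = [3, 13, 2, 8]
r3 m[X4→φ2] = [1, 2, 0, 2]
r3 m[X4→φ4] = [0, 1, 1, 0]
r3 m[X1→φ4] = [4, 2, 4, 2]
r3 m[X1→φ8] = [0, 0, 4, 1]
r3 m[X14→φ6] = [5, 1, 0, 0]
r3 m[X14→φ7] = [4, 0, 5, 2]
r3 m[X13→φ3] = [1, 1, 0, 0]
r3 m[X13→φ10] = [0, 0, 6, 1]
r3 m[X9→φ5] = [5, 3, 9, 2]
r3 m[X9→φ8] = [5, 0, 9, 2]
r3 m[X9→φ9] = [4, 3, 10, 4]
r4 m[φ0→X10] = [8, 5, 6, 4]
r4 m[φ0→X2] = [4, 3, 4, 7]
r4 m[φ1→X2] = [9, 7, 9, 3]
r4 m[φ1→X8] = [6, 8, 7, 4]
r4 m[φ2→X8] = [3, 1, 2, 1]
r4 m[φ2→X4] = [7, 7, 8, 3]
r4 m[φ3→X10] = [1, 3, 3, 1]
r4 m[φ3→X13] = [3, 4, 7, 4]
r4 m[φ4→X4] = [3, 6, 2, 6]
r4 m[φ4→X1] = [1, 1, 5, 1]
r4 m[φ5→X8] = [4, 10, 3, 7]
r4 m[φ5→X9] = [8, 3, 12, 8]
r4 m[φ6→X8] = [1, 2, 2, 5]
r4 m[φ6→X14] = [6, 3, 8, 8]
r4 m[φ7→X8] = [6, 3, 1, 2]
r4 m[φ7→X14] = [10, 3, 9, 8]
r4 m[φ8→X1] = [4, 4, 4, 3]
r4 m[φ8→X9] = [3, 4, 5, 2]
r4 m[φ9→X2] = [6, 3, 4, 3]
r4 m[φ9→X9] = [7, 4, 8, 5]
r4 m[φ10→X2] = [1, 1, 5, 3]
r4 m[φ10→X13] = [5, 6, 4, 4]
r4 m[X10→φ0] = [1, 3, 3, 1]
r4 m[X10→φ3] = [8, 5, 6, 4]
r4 m[X2→φ0] = [16, 11, 18, 9]
r4 m[X2→φ1] = [11, 7, 13, 13]
r4 m[X2→φ9] = [14, 11, 18, 13]
r4 m[X2→φ10] = [19, 13, 17, 13]
r4 m[X8→φ1] = [14, 16, 8, 15]
r4 m[X8→φ2] = [17, 23, 13, 18]
r4 m[X8→φ5] = [16, 14, 12, 12]
r4 m[X8→φ6] = [19, 22, 13, 14]
r4 m[X8→φ7] = [14, 21, 14, 17]
r4 m[X4→φ2] = [3, 6, 2, 6]
r4 m[X4→φ4] = [7, 7, 8, 3]
r4 m[X1→φ4] = [4, 4, 4, 3]
r4 m[X1→φ8] = [1, 1, 5, 1]
r4 m[X14→φ6] = [10, 3, 9, 8]
r4 m[X14→φ7] = [6, 3, 8, 8]
r4 m[X13→φ3] = [5, 6, 4, 4]
r4 m[X13→φ10] = [3, 4, 7, 4]
r4 m[X9→φ5] = [10, 8, 13, 7]
r4 m[X9→φ8] = [15, 7, 20, 13]
r4 m[X9→φ9] = [11, 7, 17, 10]
no fixed point within 4 rounds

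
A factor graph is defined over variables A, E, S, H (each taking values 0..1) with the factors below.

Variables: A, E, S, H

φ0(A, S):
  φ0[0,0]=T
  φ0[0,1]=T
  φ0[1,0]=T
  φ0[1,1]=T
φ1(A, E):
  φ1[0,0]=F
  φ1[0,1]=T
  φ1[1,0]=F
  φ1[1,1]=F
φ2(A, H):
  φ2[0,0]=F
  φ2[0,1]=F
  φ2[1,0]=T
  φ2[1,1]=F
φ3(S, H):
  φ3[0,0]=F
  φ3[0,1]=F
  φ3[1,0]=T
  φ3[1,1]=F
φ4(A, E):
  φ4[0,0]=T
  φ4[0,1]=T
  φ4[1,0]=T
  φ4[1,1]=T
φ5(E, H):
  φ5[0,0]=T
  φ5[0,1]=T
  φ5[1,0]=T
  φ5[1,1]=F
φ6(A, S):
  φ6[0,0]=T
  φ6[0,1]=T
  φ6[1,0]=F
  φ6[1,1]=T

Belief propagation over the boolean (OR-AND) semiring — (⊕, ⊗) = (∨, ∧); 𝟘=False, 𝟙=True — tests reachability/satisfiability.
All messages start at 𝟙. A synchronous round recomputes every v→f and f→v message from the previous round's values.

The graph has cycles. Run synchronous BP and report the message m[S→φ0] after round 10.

message @ round 10 = [F, F]

init: all messages = 𝟙 over 2 values
r1 m[φ0→A] = [T, T]
r1 m[φ0→S] = [T, T]
r1 m[φ1→A] = [T, F]
r1 m[φ1→E] = [F, T]
r1 m[φ2→A] = [F, T]
r1 m[φ2→H] = [T, F]
r1 m[φ3→S] = [F, T]
r1 m[φ3→H] = [T, F]
r1 m[φ4→A] = [T, T]
r1 m[φ4→E] = [T, T]
r1 m[φ5→E] = [T, T]
r1 m[φ5→H] = [T, T]
r1 m[φ6→A] = [T, T]
r1 m[φ6→S] = [T, T]
r1 m[A→φ0] = [T, T]
r1 m[A→φ1] = [T, T]
r1 m[A→φ2] = [T, T]
r1 m[A→φ4] = [T, T]
r1 m[A→φ6] = [T, T]
r1 m[E→φ1] = [T, T]
r1 m[E→φ4] = [T, T]
r1 m[E→φ5] = [T, T]
r1 m[S→φ0] = [T, T]
r1 m[S→φ3] = [T, T]
r1 m[S→φ6] = [T, T]
r1 m[H→φ2] = [T, T]
r1 m[H→φ3] = [T, T]
r1 m[H→φ5] = [T, T]
r2 m[φ0→A] = [T, T]
r2 m[φ0→S] = [T, T]
r2 m[φ1→A] = [T, F]
r2 m[φ1→E] = [F, T]
r2 m[φ2→A] = [F, T]
r2 m[φ2→H] = [T, F]
r2 m[φ3→S] = [F, T]
r2 m[φ3→H] = [T, F]
r2 m[φ4→A] = [T, T]
r2 m[φ4→E] = [T, T]
r2 m[φ5→E] = [T, T]
r2 m[φ5→H] = [T, T]
r2 m[φ6→A] = [T, T]
r2 m[φ6→S] = [T, T]
r2 m[A→φ0] = [F, F]
r2 m[A→φ1] = [F, T]
r2 m[A→φ2] = [T, F]
r2 m[A→φ4] = [F, F]
r2 m[A→φ6] = [F, F]
r2 m[E→φ1] = [T, T]
r2 m[E→φ4] = [F, T]
r2 m[E→φ5] = [F, T]
r2 m[S→φ0] = [F, T]
r2 m[S→φ3] = [T, T]
r2 m[S→φ6] = [F, T]
r2 m[H→φ2] = [T, F]
r2 m[H→φ3] = [T, F]
r2 m[H→φ5] = [T, F]
r3 m[φ0→A] = [T, T]
r3 m[φ0→S] = [F, F]
r3 m[φ1→A] = [T, F]
r3 m[φ1→E] = [F, F]
r3 m[φ2→A] = [F, T]
r3 m[φ2→H] = [F, F]
r3 m[φ3→S] = [F, T]
r3 m[φ3→H] = [T, F]
r3 m[φ4→A] = [T, T]
r3 m[φ4→E] = [F, F]
r3 m[φ5→E] = [T, T]
r3 m[φ5→H] = [T, F]
r3 m[φ6→A] = [T, T]
r3 m[φ6→S] = [F, F]
r3 m[A→φ0] = [F, F]
r3 m[A→φ1] = [F, T]
r3 m[A→φ2] = [T, F]
r3 m[A→φ4] = [F, F]
r3 m[A→φ6] = [F, F]
r3 m[E→φ1] = [T, T]
r3 m[E→φ4] = [F, T]
r3 m[E→φ5] = [F, T]
r3 m[S→φ0] = [F, T]
r3 m[S→φ3] = [T, T]
r3 m[S→φ6] = [F, T]
r3 m[H→φ2] = [T, F]
r3 m[H→φ3] = [T, F]
r3 m[H→φ5] = [T, F]
r4 m[φ0→A] = [T, T]
r4 m[φ0→S] = [F, F]
r4 m[φ1→A] = [T, F]
r4 m[φ1→E] = [F, F]
r4 m[φ2→A] = [F, T]
r4 m[φ2→H] = [F, F]
r4 m[φ3→S] = [F, T]
r4 m[φ3→H] = [T, F]
r4 m[φ4→A] = [T, T]
r4 m[φ4→E] = [F, F]
r4 m[φ5→E] = [T, T]
r4 m[φ5→H] = [T, F]
r4 m[φ6→A] = [T, T]
r4 m[φ6→S] = [F, F]
r4 m[A→φ0] = [F, F]
r4 m[A→φ1] = [F, T]
r4 m[A→φ2] = [T, F]
r4 m[A→φ4] = [F, F]
r4 m[A→φ6] = [F, F]
r4 m[E→φ1] = [F, F]
r4 m[E→φ4] = [F, F]
r4 m[E→φ5] = [F, F]
r4 m[S→φ0] = [F, F]
r4 m[S→φ3] = [F, F]
r4 m[S→φ6] = [F, F]
r4 m[H→φ2] = [T, F]
r4 m[H→φ3] = [F, F]
r4 m[H→φ5] = [F, F]
r5 m[φ0→A] = [F, F]
r5 m[φ0→S] = [F, F]
r5 m[φ1→A] = [F, F]
r5 m[φ1→E] = [F, F]
r5 m[φ2→A] = [F, T]
r5 m[φ2→H] = [F, F]
r5 m[φ3→S] = [F, F]
r5 m[φ3→H] = [F, F]
r5 m[φ4→A] = [F, F]
r5 m[φ4→E] = [F, F]
r5 m[φ5→E] = [F, F]
r5 m[φ5→H] = [F, F]
r5 m[φ6→A] = [F, F]
r5 m[φ6→S] = [F, F]
r5 m[A→φ0] = [F, F]
r5 m[A→φ1] = [F, T]
r5 m[A→φ2] = [T, F]
r5 m[A→φ4] = [F, F]
r5 m[A→φ6] = [F, F]
r5 m[E→φ1] = [F, F]
r5 m[E→φ4] = [F, F]
r5 m[E→φ5] = [F, F]
r5 m[S→φ0] = [F, F]
r5 m[S→φ3] = [F, F]
r5 m[S→φ6] = [F, F]
r5 m[H→φ2] = [T, F]
r5 m[H→φ3] = [F, F]
r5 m[H→φ5] = [F, F]
r6 m[φ0→A] = [F, F]
r6 m[φ0→S] = [F, F]
r6 m[φ1→A] = [F, F]
r6 m[φ1→E] = [F, F]
r6 m[φ2→A] = [F, T]
r6 m[φ2→H] = [F, F]
r6 m[φ3→S] = [F, F]
r6 m[φ3→H] = [F, F]
r6 m[φ4→A] = [F, F]
r6 m[φ4→E] = [F, F]
r6 m[φ5→E] = [F, F]
r6 m[φ5→H] = [F, F]
r6 m[φ6→A] = [F, F]
r6 m[φ6→S] = [F, F]
r6 m[A→φ0] = [F, F]
r6 m[A→φ1] = [F, F]
r6 m[A→φ2] = [F, F]
r6 m[A→φ4] = [F, F]
r6 m[A→φ6] = [F, F]
r6 m[E→φ1] = [F, F]
r6 m[E→φ4] = [F, F]
r6 m[E→φ5] = [F, F]
r6 m[S→φ0] = [F, F]
r6 m[S→φ3] = [F, F]
r6 m[S→φ6] = [F, F]
r6 m[H→φ2] = [F, F]
r6 m[H→φ3] = [F, F]
r6 m[H→φ5] = [F, F]
r7 m[φ0→A] = [F, F]
r7 m[φ0→S] = [F, F]
r7 m[φ1→A] = [F, F]
r7 m[φ1→E] = [F, F]
r7 m[φ2→A] = [F, F]
r7 m[φ2→H] = [F, F]
r7 m[φ3→S] = [F, F]
r7 m[φ3→H] = [F, F]
r7 m[φ4→A] = [F, F]
r7 m[φ4→E] = [F, F]
r7 m[φ5→E] = [F, F]
r7 m[φ5→H] = [F, F]
r7 m[φ6→A] = [F, F]
r7 m[φ6→S] = [F, F]
r7 m[A→φ0] = [F, F]
r7 m[A→φ1] = [F, F]
r7 m[A→φ2] = [F, F]
r7 m[A→φ4] = [F, F]
r7 m[A→φ6] = [F, F]
r7 m[E→φ1] = [F, F]
r7 m[E→φ4] = [F, F]
r7 m[E→φ5] = [F, F]
r7 m[S→φ0] = [F, F]
r7 m[S→φ3] = [F, F]
r7 m[S→φ6] = [F, F]
r7 m[H→φ2] = [F, F]
r7 m[H→φ3] = [F, F]
r7 m[H→φ5] = [F, F]
r8 m[φ0→A] = [F, F]
r8 m[φ0→S] = [F, F]
r8 m[φ1→A] = [F, F]
r8 m[φ1→E] = [F, F]
r8 m[φ2→A] = [F, F]
r8 m[φ2→H] = [F, F]
r8 m[φ3→S] = [F, F]
r8 m[φ3→H] = [F, F]
r8 m[φ4→A] = [F, F]
r8 m[φ4→E] = [F, F]
r8 m[φ5→E] = [F, F]
r8 m[φ5→H] = [F, F]
r8 m[φ6→A] = [F, F]
r8 m[φ6→S] = [F, F]
r8 m[A→φ0] = [F, F]
r8 m[A→φ1] = [F, F]
r8 m[A→φ2] = [F, F]
r8 m[A→φ4] = [F, F]
r8 m[A→φ6] = [F, F]
r8 m[E→φ1] = [F, F]
r8 m[E→φ4] = [F, F]
r8 m[E→φ5] = [F, F]
r8 m[S→φ0] = [F, F]
r8 m[S→φ3] = [F, F]
r8 m[S→φ6] = [F, F]
r8 m[H→φ2] = [F, F]
r8 m[H→φ3] = [F, F]
r8 m[H→φ5] = [F, F]
r9 m[φ0→A] = [F, F]
r9 m[φ0→S] = [F, F]
r9 m[φ1→A] = [F, F]
r9 m[φ1→E] = [F, F]
r9 m[φ2→A] = [F, F]
r9 m[φ2→H] = [F, F]
r9 m[φ3→S] = [F, F]
r9 m[φ3→H] = [F, F]
r9 m[φ4→A] = [F, F]
r9 m[φ4→E] = [F, F]
r9 m[φ5→E] = [F, F]
r9 m[φ5→H] = [F, F]
r9 m[φ6→A] = [F, F]
r9 m[φ6→S] = [F, F]
r9 m[A→φ0] = [F, F]
r9 m[A→φ1] = [F, F]
r9 m[A→φ2] = [F, F]
r9 m[A→φ4] = [F, F]
r9 m[A→φ6] = [F, F]
r9 m[E→φ1] = [F, F]
r9 m[E→φ4] = [F, F]
r9 m[E→φ5] = [F, F]
r9 m[S→φ0] = [F, F]
r9 m[S→φ3] = [F, F]
r9 m[S→φ6] = [F, F]
r9 m[H→φ2] = [F, F]
r9 m[H→φ3] = [F, F]
r9 m[H→φ5] = [F, F]
r10 m[φ0→A] = [F, F]
r10 m[φ0→S] = [F, F]
r10 m[φ1→A] = [F, F]
r10 m[φ1→E] = [F, F]
r10 m[φ2→A] = [F, F]
r10 m[φ2→H] = [F, F]
r10 m[φ3→S] = [F, F]
r10 m[φ3→H] = [F, F]
r10 m[φ4→A] = [F, F]
r10 m[φ4→E] = [F, F]
r10 m[φ5→E] = [F, F]
r10 m[φ5→H] = [F, F]
r10 m[φ6→A] = [F, F]
r10 m[φ6→S] = [F, F]
r10 m[A→φ0] = [F, F]
r10 m[A→φ1] = [F, F]
r10 m[A→φ2] = [F, F]
r10 m[A→φ4] = [F, F]
r10 m[A→φ6] = [F, F]
r10 m[E→φ1] = [F, F]
r10 m[E→φ4] = [F, F]
r10 m[E→φ5] = [F, F]
r10 m[S→φ0] = [F, F]
r10 m[S→φ3] = [F, F]
r10 m[S→φ6] = [F, F]
r10 m[H→φ2] = [F, F]
r10 m[H→φ3] = [F, F]
r10 m[H→φ5] = [F, F]
fixed point reached at round 8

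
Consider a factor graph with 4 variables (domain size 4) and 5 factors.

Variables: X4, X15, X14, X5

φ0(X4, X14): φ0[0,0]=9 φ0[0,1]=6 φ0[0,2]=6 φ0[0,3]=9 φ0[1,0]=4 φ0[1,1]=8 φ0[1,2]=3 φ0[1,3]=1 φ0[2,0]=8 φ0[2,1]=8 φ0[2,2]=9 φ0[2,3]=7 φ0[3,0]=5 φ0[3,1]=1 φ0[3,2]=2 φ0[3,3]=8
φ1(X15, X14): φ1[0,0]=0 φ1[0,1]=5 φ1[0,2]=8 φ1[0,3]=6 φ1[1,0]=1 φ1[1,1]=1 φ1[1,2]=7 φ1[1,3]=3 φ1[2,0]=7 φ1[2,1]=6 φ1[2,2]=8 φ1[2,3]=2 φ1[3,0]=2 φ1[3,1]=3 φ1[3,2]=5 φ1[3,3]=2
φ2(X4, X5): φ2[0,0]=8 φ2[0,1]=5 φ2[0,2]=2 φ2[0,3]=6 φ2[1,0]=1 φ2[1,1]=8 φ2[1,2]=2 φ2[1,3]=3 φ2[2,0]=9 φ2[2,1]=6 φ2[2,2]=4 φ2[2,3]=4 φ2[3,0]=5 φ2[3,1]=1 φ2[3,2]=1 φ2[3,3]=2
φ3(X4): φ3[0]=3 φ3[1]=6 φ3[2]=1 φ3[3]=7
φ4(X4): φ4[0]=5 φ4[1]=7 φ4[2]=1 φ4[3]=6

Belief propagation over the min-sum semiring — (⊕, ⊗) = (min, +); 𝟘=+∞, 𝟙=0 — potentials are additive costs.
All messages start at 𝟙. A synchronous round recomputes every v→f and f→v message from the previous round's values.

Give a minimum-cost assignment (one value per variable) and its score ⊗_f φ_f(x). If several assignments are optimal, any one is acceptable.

init: all messages = 𝟙 over 4 values
r1 m[φ0→X4] = [6, 1, 7, 1]
r1 m[φ0→X14] = [4, 1, 2, 1]
r1 m[φ1→X15] = [0, 1, 2, 2]
r1 m[φ1→X14] = [0, 1, 5, 2]
r1 m[φ2→X4] = [2, 1, 4, 1]
r1 m[φ2→X5] = [1, 1, 1, 2]
r1 m[φ3→X4] = [3, 6, 1, 7]
r1 m[φ4→X4] = [5, 7, 1, 6]
r1 m[X4→φ0] = [0, 0, 0, 0]
r1 m[X4→φ2] = [0, 0, 0, 0]
r1 m[X4→φ3] = [0, 0, 0, 0]
r1 m[X4→φ4] = [0, 0, 0, 0]
r1 m[X15→φ1] = [0, 0, 0, 0]
r1 m[X14→φ0] = [0, 0, 0, 0]
r1 m[X14→φ1] = [0, 0, 0, 0]
r1 m[X5→φ2] = [0, 0, 0, 0]
r2 m[φ0→X4] = [6, 1, 7, 1]
r2 m[φ0→X14] = [4, 1, 2, 1]
r2 m[φ1→X15] = [0, 1, 2, 2]
r2 m[φ1→X14] = [0, 1, 5, 2]
r2 m[φ2→X4] = [2, 1, 4, 1]
r2 m[φ2→X5] = [1, 1, 1, 2]
r2 m[φ3→X4] = [3, 6, 1, 7]
r2 m[φ4→X4] = [5, 7, 1, 6]
r2 m[X4→φ0] = [10, 14, 6, 14]
r2 m[X4→φ2] = [14, 14, 9, 14]
r2 m[X4→φ3] = [13, 9, 12, 8]
r2 m[X4→φ4] = [11, 8, 12, 9]
r2 m[X15→φ1] = [0, 0, 0, 0]
r2 m[X14→φ0] = [0, 1, 5, 2]
r2 m[X14→φ1] = [4, 1, 2, 1]
r2 m[X5→φ2] = [0, 0, 0, 0]
r3 m[φ0→X4] = [7, 3, 8, 2]
r3 m[φ0→X14] = [14, 14, 15, 13]
r3 m[φ1→X15] = [4, 2, 3, 3]
r3 m[φ1→X14] = [0, 1, 5, 2]
r3 m[φ2→X4] = [2, 1, 4, 1]
r3 m[φ2→X5] = [15, 15, 13, 13]
r3 m[φ3→X4] = [3, 6, 1, 7]
r3 m[φ4→X4] = [5, 7, 1, 6]
r3 m[X4→φ0] = [10, 14, 6, 14]
r3 m[X4→φ2] = [14, 14, 9, 14]
r3 m[X4→φ3] = [13, 9, 12, 8]
r3 m[X4→φ4] = [11, 8, 12, 9]
r3 m[X15→φ1] = [0, 0, 0, 0]
r3 m[X14→φ0] = [0, 1, 5, 2]
r3 m[X14→φ1] = [4, 1, 2, 1]
r3 m[X5→φ2] = [0, 0, 0, 0]
r4 m[φ0→X4] = [7, 3, 8, 2]
r4 m[φ0→X14] = [14, 14, 15, 13]
r4 m[φ1→X15] = [4, 2, 3, 3]
r4 m[φ1→X14] = [0, 1, 5, 2]
r4 m[φ2→X4] = [2, 1, 4, 1]
r4 m[φ2→X5] = [15, 15, 13, 13]
r4 m[φ3→X4] = [3, 6, 1, 7]
r4 m[φ4→X4] = [5, 7, 1, 6]
r4 m[X4→φ0] = [10, 14, 6, 14]
r4 m[X4→φ2] = [15, 16, 10, 15]
r4 m[X4→φ3] = [14, 11, 13, 9]
r4 m[X4→φ4] = [12, 10, 13, 10]
r4 m[X15→φ1] = [0, 0, 0, 0]
r4 m[X14→φ0] = [0, 1, 5, 2]
r4 m[X14→φ1] = [14, 14, 15, 13]
r4 m[X5→φ2] = [0, 0, 0, 0]
r5 m[φ0→X4] = [7, 3, 8, 2]
r5 m[φ0→X14] = [14, 14, 15, 13]
r5 m[φ1→X15] = [14, 15, 15, 15]
r5 m[φ1→X14] = [0, 1, 5, 2]
r5 m[φ2→X4] = [2, 1, 4, 1]
r5 m[φ2→X5] = [17, 16, 14, 14]
r5 m[φ3→X4] = [3, 6, 1, 7]
r5 m[φ4→X4] = [5, 7, 1, 6]
r5 m[X4→φ0] = [10, 14, 6, 14]
r5 m[X4→φ2] = [15, 16, 10, 15]
r5 m[X4→φ3] = [14, 11, 13, 9]
r5 m[X4→φ4] = [12, 10, 13, 10]
r5 m[X15→φ1] = [0, 0, 0, 0]
r5 m[X14→φ0] = [0, 1, 5, 2]
r5 m[X14→φ1] = [14, 14, 15, 13]
r5 m[X5→φ2] = [0, 0, 0, 0]
r6 m[φ0→X4] = [7, 3, 8, 2]
r6 m[φ0→X14] = [14, 14, 15, 13]
r6 m[φ1→X15] = [14, 15, 15, 15]
r6 m[φ1→X14] = [0, 1, 5, 2]
r6 m[φ2→X4] = [2, 1, 4, 1]
r6 m[φ2→X5] = [17, 16, 14, 14]
r6 m[φ3→X4] = [3, 6, 1, 7]
r6 m[φ4→X4] = [5, 7, 1, 6]
r6 m[X4→φ0] = [10, 14, 6, 14]
r6 m[X4→φ2] = [15, 16, 10, 15]
r6 m[X4→φ3] = [14, 11, 13, 9]
r6 m[X4→φ4] = [12, 10, 13, 10]
r6 m[X15→φ1] = [0, 0, 0, 0]
r6 m[X14→φ0] = [0, 1, 5, 2]
r6 m[X14→φ1] = [14, 14, 15, 13]
r6 m[X5→φ2] = [0, 0, 0, 0]
fixed point reached at round 6
traceback from X4: (X4=2, X15=0, X14=0, X5=2), score=14

assignment: (X4=2, X15=0, X14=0, X5=2); score = 14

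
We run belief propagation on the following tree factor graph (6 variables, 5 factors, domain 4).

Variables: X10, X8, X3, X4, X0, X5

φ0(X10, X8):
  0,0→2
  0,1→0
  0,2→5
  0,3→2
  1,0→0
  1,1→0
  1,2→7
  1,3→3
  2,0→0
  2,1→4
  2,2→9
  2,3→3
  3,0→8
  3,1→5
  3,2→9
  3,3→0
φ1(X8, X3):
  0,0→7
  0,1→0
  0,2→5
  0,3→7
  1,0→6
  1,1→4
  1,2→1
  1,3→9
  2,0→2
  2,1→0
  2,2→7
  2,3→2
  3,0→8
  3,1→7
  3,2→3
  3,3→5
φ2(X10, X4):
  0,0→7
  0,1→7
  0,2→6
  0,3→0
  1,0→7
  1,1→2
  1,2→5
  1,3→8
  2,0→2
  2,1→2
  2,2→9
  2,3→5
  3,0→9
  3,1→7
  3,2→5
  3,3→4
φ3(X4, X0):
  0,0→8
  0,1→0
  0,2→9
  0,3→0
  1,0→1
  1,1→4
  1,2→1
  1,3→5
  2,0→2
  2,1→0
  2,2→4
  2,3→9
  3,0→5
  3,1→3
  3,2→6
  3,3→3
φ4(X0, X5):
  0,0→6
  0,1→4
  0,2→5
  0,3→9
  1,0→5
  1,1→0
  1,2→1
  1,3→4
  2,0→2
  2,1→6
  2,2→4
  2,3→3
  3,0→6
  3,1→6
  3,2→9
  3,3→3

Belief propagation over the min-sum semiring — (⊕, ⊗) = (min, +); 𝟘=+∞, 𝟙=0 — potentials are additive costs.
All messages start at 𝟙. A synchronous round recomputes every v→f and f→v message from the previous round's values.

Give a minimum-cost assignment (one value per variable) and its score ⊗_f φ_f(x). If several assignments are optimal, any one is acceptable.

init: all messages = 𝟙 over 4 values
r1 m[φ0→X10] = [0, 0, 0, 0]
r1 m[φ0→X8] = [0, 0, 5, 0]
r1 m[φ1→X8] = [0, 1, 0, 3]
r1 m[φ1→X3] = [2, 0, 1, 2]
r1 m[φ2→X10] = [0, 2, 2, 4]
r1 m[φ2→X4] = [2, 2, 5, 0]
r1 m[φ3→X4] = [0, 1, 0, 3]
r1 m[φ3→X0] = [1, 0, 1, 0]
r1 m[φ4→X0] = [4, 0, 2, 3]
r1 m[φ4→X5] = [2, 0, 1, 3]
r1 m[X10→φ0] = [0, 0, 0, 0]
r1 m[X10→φ2] = [0, 0, 0, 0]
r1 m[X8→φ0] = [0, 0, 0, 0]
r1 m[X8→φ1] = [0, 0, 0, 0]
r1 m[X3→φ1] = [0, 0, 0, 0]
r1 m[X4→φ2] = [0, 0, 0, 0]
r1 m[X4→φ3] = [0, 0, 0, 0]
r1 m[X0→φ3] = [0, 0, 0, 0]
r1 m[X0→φ4] = [0, 0, 0, 0]
r1 m[X5→φ4] = [0, 0, 0, 0]
r2 m[φ0→X10] = [0, 0, 0, 0]
r2 m[φ0→X8] = [0, 0, 5, 0]
r2 m[φ1→X8] = [0, 1, 0, 3]
r2 m[φ1→X3] = [2, 0, 1, 2]
r2 m[φ2→X10] = [0, 2, 2, 4]
r2 m[φ2→X4] = [2, 2, 5, 0]
r2 m[φ3→X4] = [0, 1, 0, 3]
r2 m[φ3→X0] = [1, 0, 1, 0]
r2 m[φ4→X0] = [4, 0, 2, 3]
r2 m[φ4→X5] = [2, 0, 1, 3]
r2 m[X10→φ0] = [0, 2, 2, 4]
r2 m[X10→φ2] = [0, 0, 0, 0]
r2 m[X8→φ0] = [0, 1, 0, 3]
r2 m[X8→φ1] = [0, 0, 5, 0]
r2 m[X3→φ1] = [0, 0, 0, 0]
r2 m[X4→φ2] = [0, 1, 0, 3]
r2 m[X4→φ3] = [2, 2, 5, 0]
r2 m[X0→φ3] = [4, 0, 2, 3]
r2 m[X0→φ4] = [1, 0, 1, 0]
r2 m[X5→φ4] = [0, 0, 0, 0]
r3 m[φ0→X10] = [1, 0, 0, 3]
r3 m[φ0→X8] = [2, 0, 5, 2]
r3 m[φ1→X8] = [0, 1, 0, 3]
r3 m[φ1→X3] = [6, 0, 1, 5]
r3 m[φ2→X10] = [3, 3, 2, 5]
r3 m[φ2→X4] = [2, 2, 5, 0]
r3 m[φ3→X4] = [0, 3, 0, 3]
r3 m[φ3→X0] = [3, 2, 3, 2]
r3 m[φ4→X0] = [4, 0, 2, 3]
r3 m[φ4→X5] = [3, 0, 1, 3]
r3 m[X10→φ0] = [0, 2, 2, 4]
r3 m[X10→φ2] = [0, 0, 0, 0]
r3 m[X8→φ0] = [0, 1, 0, 3]
r3 m[X8→φ1] = [0, 0, 5, 0]
r3 m[X3→φ1] = [0, 0, 0, 0]
r3 m[X4→φ2] = [0, 1, 0, 3]
r3 m[X4→φ3] = [2, 2, 5, 0]
r3 m[X0→φ3] = [4, 0, 2, 3]
r3 m[X0→φ4] = [1, 0, 1, 0]
r3 m[X5→φ4] = [0, 0, 0, 0]
r4 m[φ0→X10] = [1, 0, 0, 3]
r4 m[φ0→X8] = [2, 0, 5, 2]
r4 m[φ1→X8] = [0, 1, 0, 3]
r4 m[φ1→X3] = [6, 0, 1, 5]
r4 m[φ2→X10] = [3, 3, 2, 5]
r4 m[φ2→X4] = [2, 2, 5, 0]
r4 m[φ3→X4] = [0, 3, 0, 3]
r4 m[φ3→X0] = [3, 2, 3, 2]
r4 m[φ4→X0] = [4, 0, 2, 3]
r4 m[φ4→X5] = [3, 0, 1, 3]
r4 m[X10→φ0] = [3, 3, 2, 5]
r4 m[X10→φ2] = [1, 0, 0, 3]
r4 m[X8→φ0] = [0, 1, 0, 3]
r4 m[X8→φ1] = [2, 0, 5, 2]
r4 m[X3→φ1] = [0, 0, 0, 0]
r4 m[X4→φ2] = [0, 3, 0, 3]
r4 m[X4→φ3] = [2, 2, 5, 0]
r4 m[X0→φ3] = [4, 0, 2, 3]
r4 m[X0→φ4] = [3, 2, 3, 2]
r4 m[X5→φ4] = [0, 0, 0, 0]
r5 m[φ0→X10] = [1, 0, 0, 3]
r5 m[φ0→X8] = [2, 3, 8, 5]
r5 m[φ1→X8] = [0, 1, 0, 3]
r5 m[φ1→X3] = [6, 2, 1, 7]
r5 m[φ2→X10] = [3, 5, 2, 5]
r5 m[φ2→X4] = [2, 2, 5, 1]
r5 m[φ3→X4] = [0, 3, 0, 3]
r5 m[φ3→X0] = [3, 2, 3, 2]
r5 m[φ4→X0] = [4, 0, 2, 3]
r5 m[φ4→X5] = [5, 2, 3, 5]
r5 m[X10→φ0] = [3, 3, 2, 5]
r5 m[X10→φ2] = [1, 0, 0, 3]
r5 m[X8→φ0] = [0, 1, 0, 3]
r5 m[X8→φ1] = [2, 0, 5, 2]
r5 m[X3→φ1] = [0, 0, 0, 0]
r5 m[X4→φ2] = [0, 3, 0, 3]
r5 m[X4→φ3] = [2, 2, 5, 0]
r5 m[X0→φ3] = [4, 0, 2, 3]
r5 m[X0→φ4] = [3, 2, 3, 2]
r5 m[X5→φ4] = [0, 0, 0, 0]
r6 m[φ0→X10] = [1, 0, 0, 3]
r6 m[φ0→X8] = [2, 3, 8, 5]
r6 m[φ1→X8] = [0, 1, 0, 3]
r6 m[φ1→X3] = [6, 2, 1, 7]
r6 m[φ2→X10] = [3, 5, 2, 5]
r6 m[φ2→X4] = [2, 2, 5, 1]
r6 m[φ3→X4] = [0, 3, 0, 3]
r6 m[φ3→X0] = [3, 2, 3, 2]
r6 m[φ4→X0] = [4, 0, 2, 3]
r6 m[φ4→X5] = [5, 2, 3, 5]
r6 m[X10→φ0] = [3, 5, 2, 5]
r6 m[X10→φ2] = [1, 0, 0, 3]
r6 m[X8→φ0] = [0, 1, 0, 3]
r6 m[X8→φ1] = [2, 3, 8, 5]
r6 m[X3→φ1] = [0, 0, 0, 0]
r6 m[X4→φ2] = [0, 3, 0, 3]
r6 m[X4→φ3] = [2, 2, 5, 1]
r6 m[X0→φ3] = [4, 0, 2, 3]
r6 m[X0→φ4] = [3, 2, 3, 2]
r6 m[X5→φ4] = [0, 0, 0, 0]
r7 m[φ0→X10] = [1, 0, 0, 3]
r7 m[φ0→X8] = [2, 3, 8, 5]
r7 m[φ1→X8] = [0, 1, 0, 3]
r7 m[φ1→X3] = [9, 2, 4, 9]
r7 m[φ2→X10] = [3, 5, 2, 5]
r7 m[φ2→X4] = [2, 2, 5, 1]
r7 m[φ3→X4] = [0, 3, 0, 3]
r7 m[φ3→X0] = [3, 2, 3, 2]
r7 m[φ4→X0] = [4, 0, 2, 3]
r7 m[φ4→X5] = [5, 2, 3, 5]
r7 m[X10→φ0] = [3, 5, 2, 5]
r7 m[X10→φ2] = [1, 0, 0, 3]
r7 m[X8→φ0] = [0, 1, 0, 3]
r7 m[X8→φ1] = [2, 3, 8, 5]
r7 m[X3→φ1] = [0, 0, 0, 0]
r7 m[X4→φ2] = [0, 3, 0, 3]
r7 m[X4→φ3] = [2, 2, 5, 1]
r7 m[X0→φ3] = [4, 0, 2, 3]
r7 m[X0→φ4] = [3, 2, 3, 2]
r7 m[X5→φ4] = [0, 0, 0, 0]
r8 m[φ0→X10] = [1, 0, 0, 3]
r8 m[φ0→X8] = [2, 3, 8, 5]
r8 m[φ1→X8] = [0, 1, 0, 3]
r8 m[φ1→X3] = [9, 2, 4, 9]
r8 m[φ2→X10] = [3, 5, 2, 5]
r8 m[φ2→X4] = [2, 2, 5, 1]
r8 m[φ3→X4] = [0, 3, 0, 3]
r8 m[φ3→X0] = [3, 2, 3, 2]
r8 m[φ4→X0] = [4, 0, 2, 3]
r8 m[φ4→X5] = [5, 2, 3, 5]
r8 m[X10→φ0] = [3, 5, 2, 5]
r8 m[X10→φ2] = [1, 0, 0, 3]
r8 m[X8→φ0] = [0, 1, 0, 3]
r8 m[X8→φ1] = [2, 3, 8, 5]
r8 m[X3→φ1] = [0, 0, 0, 0]
r8 m[X4→φ2] = [0, 3, 0, 3]
r8 m[X4→φ3] = [2, 2, 5, 1]
r8 m[X0→φ3] = [4, 0, 2, 3]
r8 m[X0→φ4] = [3, 2, 3, 2]
r8 m[X5→φ4] = [0, 0, 0, 0]
fixed point reached at round 8
traceback from X10: (X10=2, X8=0, X3=1, X4=0, X0=1, X5=1), score=2

assignment: (X10=2, X8=0, X3=1, X4=0, X0=1, X5=1); score = 2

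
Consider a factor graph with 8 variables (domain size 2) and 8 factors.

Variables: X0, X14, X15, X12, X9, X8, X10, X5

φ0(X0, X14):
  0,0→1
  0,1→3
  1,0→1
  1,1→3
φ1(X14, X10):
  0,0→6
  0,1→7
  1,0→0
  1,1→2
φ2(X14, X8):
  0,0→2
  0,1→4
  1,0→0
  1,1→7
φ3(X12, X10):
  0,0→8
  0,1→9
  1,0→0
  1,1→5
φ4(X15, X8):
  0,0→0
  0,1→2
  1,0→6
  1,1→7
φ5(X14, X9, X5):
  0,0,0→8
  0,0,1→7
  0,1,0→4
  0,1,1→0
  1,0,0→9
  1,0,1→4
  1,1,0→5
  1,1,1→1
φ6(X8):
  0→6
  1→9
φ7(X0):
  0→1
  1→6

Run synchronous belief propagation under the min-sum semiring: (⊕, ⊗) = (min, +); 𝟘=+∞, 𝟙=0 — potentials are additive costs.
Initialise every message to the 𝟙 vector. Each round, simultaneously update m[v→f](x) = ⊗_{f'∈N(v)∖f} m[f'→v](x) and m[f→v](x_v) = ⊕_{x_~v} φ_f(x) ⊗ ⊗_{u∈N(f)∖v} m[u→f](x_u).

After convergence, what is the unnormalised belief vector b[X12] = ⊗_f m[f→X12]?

b[X12] = [19, 11]

init: all messages = 𝟙 over 2 values
r1 m[φ0→X0] = [1, 1]
r1 m[φ0→X14] = [1, 3]
r1 m[φ1→X14] = [6, 0]
r1 m[φ1→X10] = [0, 2]
r1 m[φ2→X14] = [2, 0]
r1 m[φ2→X8] = [0, 4]
r1 m[φ3→X12] = [8, 0]
r1 m[φ3→X10] = [0, 5]
r1 m[φ4→X15] = [0, 6]
r1 m[φ4→X8] = [0, 2]
r1 m[φ5→X14] = [0, 1]
r1 m[φ5→X9] = [4, 0]
r1 m[φ5→X5] = [4, 0]
r1 m[φ6→X8] = [6, 9]
r1 m[φ7→X0] = [1, 6]
r1 m[X0→φ0] = [0, 0]
r1 m[X0→φ7] = [0, 0]
r1 m[X14→φ0] = [0, 0]
r1 m[X14→φ1] = [0, 0]
r1 m[X14→φ2] = [0, 0]
r1 m[X14→φ5] = [0, 0]
r1 m[X15→φ4] = [0, 0]
r1 m[X12→φ3] = [0, 0]
r1 m[X9→φ5] = [0, 0]
r1 m[X8→φ2] = [0, 0]
r1 m[X8→φ4] = [0, 0]
r1 m[X8→φ6] = [0, 0]
r1 m[X10→φ1] = [0, 0]
r1 m[X10→φ3] = [0, 0]
r1 m[X5→φ5] = [0, 0]
r2 m[φ0→X0] = [1, 1]
r2 m[φ0→X14] = [1, 3]
r2 m[φ1→X14] = [6, 0]
r2 m[φ1→X10] = [0, 2]
r2 m[φ2→X14] = [2, 0]
r2 m[φ2→X8] = [0, 4]
r2 m[φ3→X12] = [8, 0]
r2 m[φ3→X10] = [0, 5]
r2 m[φ4→X15] = [0, 6]
r2 m[φ4→X8] = [0, 2]
r2 m[φ5→X14] = [0, 1]
r2 m[φ5→X9] = [4, 0]
r2 m[φ5→X5] = [4, 0]
r2 m[φ6→X8] = [6, 9]
r2 m[φ7→X0] = [1, 6]
r2 m[X0→φ0] = [1, 6]
r2 m[X0→φ7] = [1, 1]
r2 m[X14→φ0] = [8, 1]
r2 m[X14→φ1] = [3, 4]
r2 m[X14→φ2] = [7, 4]
r2 m[X14→φ5] = [9, 3]
r2 m[X15→φ4] = [0, 0]
r2 m[X12→φ3] = [0, 0]
r2 m[X9→φ5] = [0, 0]
r2 m[X8→φ2] = [6, 11]
r2 m[X8→φ4] = [6, 13]
r2 m[X8→φ6] = [0, 6]
r2 m[X10→φ1] = [0, 5]
r2 m[X10→φ3] = [0, 2]
r2 m[X5→φ5] = [0, 0]
r3 m[φ0→X0] = [4, 4]
r3 m[φ0→X14] = [2, 4]
r3 m[φ1→X14] = [6, 0]
r3 m[φ1→X10] = [4, 6]
r3 m[φ2→X14] = [8, 6]
r3 m[φ2→X8] = [4, 11]
r3 m[φ3→X12] = [8, 0]
r3 m[φ3→X10] = [0, 5]
r3 m[φ4→X15] = [6, 12]
r3 m[φ4→X8] = [0, 2]
r3 m[φ5→X14] = [0, 1]
r3 m[φ5→X9] = [7, 4]
r3 m[φ5→X5] = [8, 4]
r3 m[φ6→X8] = [6, 9]
r3 m[φ7→X0] = [1, 6]
r3 m[X0→φ0] = [1, 6]
r3 m[X0→φ7] = [1, 1]
r3 m[X14→φ0] = [8, 1]
r3 m[X14→φ1] = [3, 4]
r3 m[X14→φ2] = [7, 4]
r3 m[X14→φ5] = [9, 3]
r3 m[X15→φ4] = [0, 0]
r3 m[X12→φ3] = [0, 0]
r3 m[X9→φ5] = [0, 0]
r3 m[X8→φ2] = [6, 11]
r3 m[X8→φ4] = [6, 13]
r3 m[X8→φ6] = [0, 6]
r3 m[X10→φ1] = [0, 5]
r3 m[X10→φ3] = [0, 2]
r3 m[X5→φ5] = [0, 0]
r4 m[φ0→X0] = [4, 4]
r4 m[φ0→X14] = [2, 4]
r4 m[φ1→X14] = [6, 0]
r4 m[φ1→X10] = [4, 6]
r4 m[φ2→X14] = [8, 6]
r4 m[φ2→X8] = [4, 11]
r4 m[φ3→X12] = [8, 0]
r4 m[φ3→X10] = [0, 5]
r4 m[φ4→X15] = [6, 12]
r4 m[φ4→X8] = [0, 2]
r4 m[φ5→X14] = [0, 1]
r4 m[φ5→X9] = [7, 4]
r4 m[φ5→X5] = [8, 4]
r4 m[φ6→X8] = [6, 9]
r4 m[φ7→X0] = [1, 6]
r4 m[X0→φ0] = [1, 6]
r4 m[X0→φ7] = [4, 4]
r4 m[X14→φ0] = [14, 7]
r4 m[X14→φ1] = [10, 11]
r4 m[X14→φ2] = [8, 5]
r4 m[X14→φ5] = [16, 10]
r4 m[X15→φ4] = [0, 0]
r4 m[X12→φ3] = [0, 0]
r4 m[X9→φ5] = [0, 0]
r4 m[X8→φ2] = [6, 11]
r4 m[X8→φ4] = [10, 20]
r4 m[X8→φ6] = [4, 13]
r4 m[X10→φ1] = [0, 5]
r4 m[X10→φ3] = [4, 6]
r4 m[X5→φ5] = [0, 0]
r5 m[φ0→X0] = [10, 10]
r5 m[φ0→X14] = [2, 4]
r5 m[φ1→X14] = [6, 0]
r5 m[φ1→X10] = [11, 13]
r5 m[φ2→X14] = [8, 6]
r5 m[φ2→X8] = [5, 12]
r5 m[φ3→X12] = [12, 4]
r5 m[φ3→X10] = [0, 5]
r5 m[φ4→X15] = [10, 16]
r5 m[φ4→X8] = [0, 2]
r5 m[φ5→X14] = [0, 1]
r5 m[φ5→X9] = [14, 11]
r5 m[φ5→X5] = [15, 11]
r5 m[φ6→X8] = [6, 9]
r5 m[φ7→X0] = [1, 6]
r5 m[X0→φ0] = [1, 6]
r5 m[X0→φ7] = [4, 4]
r5 m[X14→φ0] = [14, 7]
r5 m[X14→φ1] = [10, 11]
r5 m[X14→φ2] = [8, 5]
r5 m[X14→φ5] = [16, 10]
r5 m[X15→φ4] = [0, 0]
r5 m[X12→φ3] = [0, 0]
r5 m[X9→φ5] = [0, 0]
r5 m[X8→φ2] = [6, 11]
r5 m[X8→φ4] = [10, 20]
r5 m[X8→φ6] = [4, 13]
r5 m[X10→φ1] = [0, 5]
r5 m[X10→φ3] = [4, 6]
r5 m[X5→φ5] = [0, 0]
r6 m[φ0→X0] = [10, 10]
r6 m[φ0→X14] = [2, 4]
r6 m[φ1→X14] = [6, 0]
r6 m[φ1→X10] = [11, 13]
r6 m[φ2→X14] = [8, 6]
r6 m[φ2→X8] = [5, 12]
r6 m[φ3→X12] = [12, 4]
r6 m[φ3→X10] = [0, 5]
r6 m[φ4→X15] = [10, 16]
r6 m[φ4→X8] = [0, 2]
r6 m[φ5→X14] = [0, 1]
r6 m[φ5→X9] = [14, 11]
r6 m[φ5→X5] = [15, 11]
r6 m[φ6→X8] = [6, 9]
r6 m[φ7→X0] = [1, 6]
r6 m[X0→φ0] = [1, 6]
r6 m[X0→φ7] = [10, 10]
r6 m[X14→φ0] = [14, 7]
r6 m[X14→φ1] = [10, 11]
r6 m[X14→φ2] = [8, 5]
r6 m[X14→φ5] = [16, 10]
r6 m[X15→φ4] = [0, 0]
r6 m[X12→φ3] = [0, 0]
r6 m[X9→φ5] = [0, 0]
r6 m[X8→φ2] = [6, 11]
r6 m[X8→φ4] = [11, 21]
r6 m[X8→φ6] = [5, 14]
r6 m[X10→φ1] = [0, 5]
r6 m[X10→φ3] = [11, 13]
r6 m[X5→φ5] = [0, 0]
r7 m[φ0→X0] = [10, 10]
r7 m[φ0→X14] = [2, 4]
r7 m[φ1→X14] = [6, 0]
r7 m[φ1→X10] = [11, 13]
r7 m[φ2→X14] = [8, 6]
r7 m[φ2→X8] = [5, 12]
r7 m[φ3→X12] = [19, 11]
r7 m[φ3→X10] = [0, 5]
r7 m[φ4→X15] = [11, 17]
r7 m[φ4→X8] = [0, 2]
r7 m[φ5→X14] = [0, 1]
r7 m[φ5→X9] = [14, 11]
r7 m[φ5→X5] = [15, 11]
r7 m[φ6→X8] = [6, 9]
r7 m[φ7→X0] = [1, 6]
r7 m[X0→φ0] = [1, 6]
r7 m[X0→φ7] = [10, 10]
r7 m[X14→φ0] = [14, 7]
r7 m[X14→φ1] = [10, 11]
r7 m[X14→φ2] = [8, 5]
r7 m[X14→φ5] = [16, 10]
r7 m[X15→φ4] = [0, 0]
r7 m[X12→φ3] = [0, 0]
r7 m[X9→φ5] = [0, 0]
r7 m[X8→φ2] = [6, 11]
r7 m[X8→φ4] = [11, 21]
r7 m[X8→φ6] = [5, 14]
r7 m[X10→φ1] = [0, 5]
r7 m[X10→φ3] = [11, 13]
r7 m[X5→φ5] = [0, 0]
r8 m[φ0→X0] = [10, 10]
r8 m[φ0→X14] = [2, 4]
r8 m[φ1→X14] = [6, 0]
r8 m[φ1→X10] = [11, 13]
r8 m[φ2→X14] = [8, 6]
r8 m[φ2→X8] = [5, 12]
r8 m[φ3→X12] = [19, 11]
r8 m[φ3→X10] = [0, 5]
r8 m[φ4→X15] = [11, 17]
r8 m[φ4→X8] = [0, 2]
r8 m[φ5→X14] = [0, 1]
r8 m[φ5→X9] = [14, 11]
r8 m[φ5→X5] = [15, 11]
r8 m[φ6→X8] = [6, 9]
r8 m[φ7→X0] = [1, 6]
r8 m[X0→φ0] = [1, 6]
r8 m[X0→φ7] = [10, 10]
r8 m[X14→φ0] = [14, 7]
r8 m[X14→φ1] = [10, 11]
r8 m[X14→φ2] = [8, 5]
r8 m[X14→φ5] = [16, 10]
r8 m[X15→φ4] = [0, 0]
r8 m[X12→φ3] = [0, 0]
r8 m[X9→φ5] = [0, 0]
r8 m[X8→φ2] = [6, 11]
r8 m[X8→φ4] = [11, 21]
r8 m[X8→φ6] = [5, 14]
r8 m[X10→φ1] = [0, 5]
r8 m[X10→φ3] = [11, 13]
r8 m[X5→φ5] = [0, 0]
fixed point reached at round 8
b[X12] = ⊗ incoming = [19, 11]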